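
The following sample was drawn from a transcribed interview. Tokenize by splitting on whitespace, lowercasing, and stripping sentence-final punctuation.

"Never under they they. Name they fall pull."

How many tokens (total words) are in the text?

8

Tokens: never, under, they, they, name, they, fall, pull
N = 8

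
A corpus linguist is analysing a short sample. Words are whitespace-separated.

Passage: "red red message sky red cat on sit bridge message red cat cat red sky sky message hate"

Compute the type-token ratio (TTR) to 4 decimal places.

0.4444

N = 18 tokens, V = 8 types.
TTR = V / N = 8 / 18 = 0.4444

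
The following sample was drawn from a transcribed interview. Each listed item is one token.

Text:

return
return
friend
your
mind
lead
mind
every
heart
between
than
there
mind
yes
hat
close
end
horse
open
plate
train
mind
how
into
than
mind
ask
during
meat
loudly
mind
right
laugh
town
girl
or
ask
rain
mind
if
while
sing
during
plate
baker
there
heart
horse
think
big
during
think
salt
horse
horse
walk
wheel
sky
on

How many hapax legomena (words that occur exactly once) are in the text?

31

Frequencies: mind:7, horse:4, during:3, return:2, heart:2, than:2, there:2, plate:2, ask:2, think:2, friend:1, your:1, lead:1, every:1, between:1, yes:1, hat:1, close:1, end:1, open:1, … (21 more, each freq 1)
Hapax (freq=1): baker, between, big, close, end, every, friend, girl, hat, how, if, into, laugh, lead, loudly, meat, on, open, or, rain, right, salt, sing, sky, town, train, walk, wheel, while, yes, your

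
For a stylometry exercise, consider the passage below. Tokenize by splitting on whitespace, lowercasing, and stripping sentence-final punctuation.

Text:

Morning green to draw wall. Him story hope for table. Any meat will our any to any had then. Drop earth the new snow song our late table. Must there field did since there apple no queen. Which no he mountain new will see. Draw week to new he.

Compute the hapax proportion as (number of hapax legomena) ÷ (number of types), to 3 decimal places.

0.722

Frequencies: to:3, any:3, new:3, draw:2, table:2, will:2, our:2, there:2, no:2, he:2, morning:1, green:1, wall:1, him:1, story:1, hope:1, for:1, meat:1, had:1, then:1, … (16 more, each freq 1)
Hapax count = 26; type count = 36.
Ratio = 26 / 36 = 0.722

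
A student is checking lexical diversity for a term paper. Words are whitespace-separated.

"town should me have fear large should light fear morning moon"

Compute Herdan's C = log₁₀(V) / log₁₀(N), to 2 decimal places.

N = 11, V = 9.
log₁₀(V) = 0.954243, log₁₀(N) = 1.041393
C = 0.954243 / 1.041393 = 0.92

0.92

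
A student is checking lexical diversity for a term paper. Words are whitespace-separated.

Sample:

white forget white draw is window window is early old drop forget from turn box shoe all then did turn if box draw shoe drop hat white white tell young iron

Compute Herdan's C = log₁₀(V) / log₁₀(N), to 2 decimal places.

0.87

N = 31, V = 20.
log₁₀(V) = 1.301030, log₁₀(N) = 1.491362
C = 1.301030 / 1.491362 = 0.87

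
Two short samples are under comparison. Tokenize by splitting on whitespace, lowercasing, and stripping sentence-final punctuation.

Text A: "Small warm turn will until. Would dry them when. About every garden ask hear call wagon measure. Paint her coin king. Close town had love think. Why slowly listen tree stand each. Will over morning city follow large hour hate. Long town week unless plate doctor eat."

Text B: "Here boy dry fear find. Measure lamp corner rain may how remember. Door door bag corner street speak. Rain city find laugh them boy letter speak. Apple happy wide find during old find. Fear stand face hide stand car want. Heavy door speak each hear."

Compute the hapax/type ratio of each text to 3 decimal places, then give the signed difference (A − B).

0.198

A: hapax=43, V=45, ratio=0.956
B: hapax=25, V=33, ratio=0.758
Difference = 0.956 − 0.758 = 0.198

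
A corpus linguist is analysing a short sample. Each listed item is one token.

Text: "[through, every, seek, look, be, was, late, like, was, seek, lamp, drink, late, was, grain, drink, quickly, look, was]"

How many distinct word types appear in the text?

12

Distinct types: {be, drink, every, grain, lamp, late, like, look, quickly, seek, through, was}
V = 12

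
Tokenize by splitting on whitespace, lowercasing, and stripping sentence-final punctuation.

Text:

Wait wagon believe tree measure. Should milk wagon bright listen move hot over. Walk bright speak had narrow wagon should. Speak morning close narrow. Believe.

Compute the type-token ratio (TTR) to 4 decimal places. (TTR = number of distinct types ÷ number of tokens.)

N = 25 tokens, V = 18 types.
TTR = V / N = 18 / 25 = 0.7200

0.7200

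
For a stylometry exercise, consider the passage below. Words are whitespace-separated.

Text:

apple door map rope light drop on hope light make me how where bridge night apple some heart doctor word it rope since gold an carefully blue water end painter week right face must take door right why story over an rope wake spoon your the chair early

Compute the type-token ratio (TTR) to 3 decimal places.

0.854

N = 48 tokens, V = 41 types.
TTR = V / N = 41 / 48 = 0.854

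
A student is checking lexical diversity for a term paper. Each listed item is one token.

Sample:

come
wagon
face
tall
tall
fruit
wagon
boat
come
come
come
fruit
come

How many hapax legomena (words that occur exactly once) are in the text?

2

Frequencies: come:5, wagon:2, tall:2, fruit:2, face:1, boat:1
Hapax (freq=1): boat, face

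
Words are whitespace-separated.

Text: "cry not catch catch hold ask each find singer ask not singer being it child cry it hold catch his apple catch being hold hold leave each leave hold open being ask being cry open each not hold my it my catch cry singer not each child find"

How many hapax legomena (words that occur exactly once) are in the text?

2

Frequencies: hold:6, catch:5, cry:4, not:4, each:4, being:4, ask:3, singer:3, it:3, find:2, child:2, leave:2, open:2, my:2, his:1, apple:1
Hapax (freq=1): apple, his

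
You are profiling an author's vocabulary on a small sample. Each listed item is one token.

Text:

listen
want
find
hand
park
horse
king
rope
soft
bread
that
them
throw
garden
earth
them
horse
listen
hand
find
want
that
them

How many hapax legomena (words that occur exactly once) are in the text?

Frequencies: them:3, listen:2, want:2, find:2, hand:2, horse:2, that:2, park:1, king:1, rope:1, soft:1, bread:1, throw:1, garden:1, earth:1
Hapax (freq=1): bread, earth, garden, king, park, rope, soft, throw

8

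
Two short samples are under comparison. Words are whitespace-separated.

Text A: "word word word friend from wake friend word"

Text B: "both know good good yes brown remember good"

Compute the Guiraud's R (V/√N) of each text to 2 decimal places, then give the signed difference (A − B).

A: V=4, N=8, R=1.41
B: V=6, N=8, R=2.12
Difference = 1.41 − 2.12 = -0.71

-0.71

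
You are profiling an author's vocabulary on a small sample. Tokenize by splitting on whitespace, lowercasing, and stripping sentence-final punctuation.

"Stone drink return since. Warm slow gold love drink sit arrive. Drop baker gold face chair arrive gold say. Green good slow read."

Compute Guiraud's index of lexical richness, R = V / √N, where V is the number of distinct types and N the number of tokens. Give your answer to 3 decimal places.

N = 23, V = 18.
√N = 4.795832
R = 18 / 4.795832 = 3.753

3.753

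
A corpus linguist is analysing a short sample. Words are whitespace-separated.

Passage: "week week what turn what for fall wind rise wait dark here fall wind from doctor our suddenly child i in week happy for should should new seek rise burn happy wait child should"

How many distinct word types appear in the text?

Distinct types: {burn, child, dark, doctor, fall, for, from, happy, here, i, in, new, our, rise, seek, should, suddenly, turn, wait, week, what, wind}
V = 22

22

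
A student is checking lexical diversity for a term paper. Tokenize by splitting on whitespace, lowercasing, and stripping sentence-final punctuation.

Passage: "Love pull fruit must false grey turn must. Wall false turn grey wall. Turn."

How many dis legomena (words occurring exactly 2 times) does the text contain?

Frequencies: turn:3, must:2, false:2, grey:2, wall:2, love:1, pull:1, fruit:1
Words with frequency 2: false, grey, must, wall

4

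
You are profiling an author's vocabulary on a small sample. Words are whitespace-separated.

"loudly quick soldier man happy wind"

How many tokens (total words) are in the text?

Tokens: loudly, quick, soldier, man, happy, wind
N = 6

6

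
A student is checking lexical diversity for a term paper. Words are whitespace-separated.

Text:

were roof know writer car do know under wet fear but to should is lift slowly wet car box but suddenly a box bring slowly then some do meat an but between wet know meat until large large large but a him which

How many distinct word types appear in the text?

Distinct types: {a, an, between, box, bring, but, car, do, fear, him, is, know, large, lift, meat, roof, should, slowly, some, suddenly, then, to, under, until, were, wet, which, writer}
V = 28

28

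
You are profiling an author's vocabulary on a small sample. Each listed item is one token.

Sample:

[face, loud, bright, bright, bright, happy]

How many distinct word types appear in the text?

4

Distinct types: {bright, face, happy, loud}
V = 4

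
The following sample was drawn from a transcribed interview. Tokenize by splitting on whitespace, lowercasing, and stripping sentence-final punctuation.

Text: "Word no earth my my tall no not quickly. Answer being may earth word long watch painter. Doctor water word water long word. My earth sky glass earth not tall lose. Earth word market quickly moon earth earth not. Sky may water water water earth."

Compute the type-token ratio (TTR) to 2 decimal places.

0.44

N = 45 tokens, V = 20 types.
TTR = V / N = 20 / 45 = 0.44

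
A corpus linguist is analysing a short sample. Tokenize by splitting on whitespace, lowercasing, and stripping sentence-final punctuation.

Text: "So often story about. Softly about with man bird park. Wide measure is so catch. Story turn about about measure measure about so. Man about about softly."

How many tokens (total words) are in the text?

27

Tokens: so, often, story, about, softly, about, with, man, bird, park, wide, measure, is, so, catch, story, turn, about, about, measure, measure, about, so, man, about, about, softly
N = 27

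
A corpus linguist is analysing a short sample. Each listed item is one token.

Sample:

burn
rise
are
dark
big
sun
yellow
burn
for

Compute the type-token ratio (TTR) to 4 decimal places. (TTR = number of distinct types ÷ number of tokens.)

N = 9 tokens, V = 8 types.
TTR = V / N = 8 / 9 = 0.8889

0.8889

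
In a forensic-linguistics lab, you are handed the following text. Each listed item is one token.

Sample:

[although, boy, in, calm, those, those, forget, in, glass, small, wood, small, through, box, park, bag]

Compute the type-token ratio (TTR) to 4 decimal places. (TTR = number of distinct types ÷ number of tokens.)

N = 16 tokens, V = 13 types.
TTR = V / N = 13 / 16 = 0.8125

0.8125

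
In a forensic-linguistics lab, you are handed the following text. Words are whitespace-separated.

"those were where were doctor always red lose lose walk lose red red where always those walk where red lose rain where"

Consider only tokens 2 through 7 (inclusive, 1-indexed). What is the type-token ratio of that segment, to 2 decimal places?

Segment tokens 2–7: were, where, were, doctor, always, red
Segment N = 6, segment V = 5.
TTR = 5 / 6 = 0.83

0.83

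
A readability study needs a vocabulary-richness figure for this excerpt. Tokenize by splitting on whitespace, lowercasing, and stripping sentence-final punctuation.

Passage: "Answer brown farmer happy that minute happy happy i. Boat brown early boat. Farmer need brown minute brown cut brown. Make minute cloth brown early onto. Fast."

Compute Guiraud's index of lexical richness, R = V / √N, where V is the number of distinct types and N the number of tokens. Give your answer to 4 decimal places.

N = 27, V = 15.
√N = 5.196152
R = 15 / 5.196152 = 2.8868

2.8868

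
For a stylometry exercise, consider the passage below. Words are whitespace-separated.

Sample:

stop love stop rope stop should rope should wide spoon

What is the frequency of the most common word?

Frequencies: stop:3, rope:2, should:2, love:1, wide:1, spoon:1
Most common: 'stop' with frequency 3.

3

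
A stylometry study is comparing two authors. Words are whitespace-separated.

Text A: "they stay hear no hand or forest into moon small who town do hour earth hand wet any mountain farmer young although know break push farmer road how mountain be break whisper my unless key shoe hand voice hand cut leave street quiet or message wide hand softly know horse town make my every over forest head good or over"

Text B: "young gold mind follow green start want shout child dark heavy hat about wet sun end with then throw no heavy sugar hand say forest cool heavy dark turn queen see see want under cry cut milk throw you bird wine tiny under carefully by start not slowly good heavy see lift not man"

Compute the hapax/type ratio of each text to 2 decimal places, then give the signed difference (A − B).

A: hapax=36, V=46, ratio=0.78
B: hapax=35, V=43, ratio=0.81
Difference = 0.78 − 0.81 = -0.03

-0.03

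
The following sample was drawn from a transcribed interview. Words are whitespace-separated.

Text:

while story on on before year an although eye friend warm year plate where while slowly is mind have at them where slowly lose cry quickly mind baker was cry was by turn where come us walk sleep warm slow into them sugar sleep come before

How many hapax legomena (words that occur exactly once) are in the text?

Frequencies: where:3, while:2, on:2, before:2, year:2, warm:2, slowly:2, mind:2, them:2, cry:2, was:2, come:2, sleep:2, story:1, an:1, although:1, eye:1, friend:1, plate:1, is:1, … (12 more, each freq 1)
Hapax (freq=1): although, an, at, baker, by, eye, friend, have, into, is, lose, plate, quickly, slow, story, sugar, turn, us, walk

19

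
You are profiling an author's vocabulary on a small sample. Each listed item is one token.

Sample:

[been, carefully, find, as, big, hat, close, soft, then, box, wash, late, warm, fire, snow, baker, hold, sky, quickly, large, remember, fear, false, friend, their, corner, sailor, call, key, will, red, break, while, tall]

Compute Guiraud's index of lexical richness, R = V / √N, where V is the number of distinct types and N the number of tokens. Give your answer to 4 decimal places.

N = 34, V = 34.
√N = 5.830952
R = 34 / 5.830952 = 5.8310

5.8310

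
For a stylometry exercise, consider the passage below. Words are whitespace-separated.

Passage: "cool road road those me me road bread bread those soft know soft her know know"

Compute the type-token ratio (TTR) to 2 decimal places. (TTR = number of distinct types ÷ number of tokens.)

0.50

N = 16 tokens, V = 8 types.
TTR = V / N = 8 / 16 = 0.50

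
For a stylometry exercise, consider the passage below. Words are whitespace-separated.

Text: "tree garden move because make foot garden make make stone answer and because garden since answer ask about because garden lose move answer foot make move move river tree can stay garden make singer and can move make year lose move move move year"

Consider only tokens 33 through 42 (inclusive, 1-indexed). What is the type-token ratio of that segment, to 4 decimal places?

Segment tokens 33–42: make, singer, and, can, move, make, year, lose, move, move
Segment N = 10, segment V = 7.
TTR = 7 / 10 = 0.7000

0.7000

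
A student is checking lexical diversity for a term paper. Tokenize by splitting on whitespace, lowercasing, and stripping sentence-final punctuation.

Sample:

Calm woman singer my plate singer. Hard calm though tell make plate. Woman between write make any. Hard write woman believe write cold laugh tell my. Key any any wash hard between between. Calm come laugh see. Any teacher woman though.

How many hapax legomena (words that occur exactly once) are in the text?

7

Frequencies: woman:4, any:4, calm:3, hard:3, between:3, write:3, singer:2, my:2, plate:2, though:2, tell:2, make:2, laugh:2, believe:1, cold:1, key:1, wash:1, come:1, see:1, teacher:1
Hapax (freq=1): believe, cold, come, key, see, teacher, wash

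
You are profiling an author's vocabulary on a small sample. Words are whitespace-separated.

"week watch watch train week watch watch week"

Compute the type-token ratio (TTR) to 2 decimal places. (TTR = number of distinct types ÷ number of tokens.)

0.38

N = 8 tokens, V = 3 types.
TTR = V / N = 3 / 8 = 0.38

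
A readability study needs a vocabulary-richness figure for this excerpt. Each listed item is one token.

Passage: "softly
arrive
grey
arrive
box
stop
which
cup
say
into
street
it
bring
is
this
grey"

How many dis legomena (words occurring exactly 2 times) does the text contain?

2

Frequencies: arrive:2, grey:2, softly:1, box:1, stop:1, which:1, cup:1, say:1, into:1, street:1, it:1, bring:1, is:1, this:1
Words with frequency 2: arrive, grey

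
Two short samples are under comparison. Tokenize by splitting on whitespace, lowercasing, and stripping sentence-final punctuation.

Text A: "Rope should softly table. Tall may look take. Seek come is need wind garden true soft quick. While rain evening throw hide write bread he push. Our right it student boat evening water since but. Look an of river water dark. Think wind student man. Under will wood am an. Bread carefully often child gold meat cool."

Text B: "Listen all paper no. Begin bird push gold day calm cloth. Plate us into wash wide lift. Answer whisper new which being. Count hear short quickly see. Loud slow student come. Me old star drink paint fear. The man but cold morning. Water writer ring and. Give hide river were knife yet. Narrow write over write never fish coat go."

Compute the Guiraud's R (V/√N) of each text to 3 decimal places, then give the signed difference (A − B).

A: V=50, N=57, R=6.623
B: V=59, N=60, R=7.617
Difference = 6.623 − 7.617 = -0.994

-0.994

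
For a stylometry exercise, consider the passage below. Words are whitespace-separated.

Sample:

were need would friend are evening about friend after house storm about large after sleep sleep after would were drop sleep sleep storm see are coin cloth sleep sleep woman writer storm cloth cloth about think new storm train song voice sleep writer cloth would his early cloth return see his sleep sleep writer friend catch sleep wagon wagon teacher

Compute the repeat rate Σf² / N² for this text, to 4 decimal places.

Frequencies: sleep:10, cloth:5, storm:4, would:3, friend:3, about:3, after:3, writer:3, were:2, are:2, see:2, his:2, wagon:2, need:1, evening:1, house:1, large:1, drop:1, coin:1, woman:1, … (9 more, each freq 1)
Σf² = 222; N² = 3600
Repeat rate = 222 / 3600 = 0.0617

0.0617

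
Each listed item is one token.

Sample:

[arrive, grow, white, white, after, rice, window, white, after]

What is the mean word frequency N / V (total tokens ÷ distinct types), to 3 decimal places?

N = 9 tokens, V = 6 types.
Mean frequency = N / V = 9 / 6 = 1.500

1.500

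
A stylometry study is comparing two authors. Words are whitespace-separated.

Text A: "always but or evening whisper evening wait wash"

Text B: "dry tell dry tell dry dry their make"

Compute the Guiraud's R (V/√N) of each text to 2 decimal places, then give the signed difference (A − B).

A: V=7, N=8, R=2.47
B: V=4, N=8, R=1.41
Difference = 2.47 − 1.41 = 1.06

1.06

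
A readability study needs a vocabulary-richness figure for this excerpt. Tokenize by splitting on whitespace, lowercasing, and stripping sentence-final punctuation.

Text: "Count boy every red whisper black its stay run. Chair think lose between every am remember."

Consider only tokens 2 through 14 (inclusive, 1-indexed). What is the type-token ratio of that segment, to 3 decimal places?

Segment tokens 2–14: boy, every, red, whisper, black, its, stay, run, chair, think, lose, between, every
Segment N = 13, segment V = 12.
TTR = 12 / 13 = 0.923

0.923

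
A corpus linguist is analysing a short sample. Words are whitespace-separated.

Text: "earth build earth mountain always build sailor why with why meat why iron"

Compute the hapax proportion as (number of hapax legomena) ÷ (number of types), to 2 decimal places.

0.67

Frequencies: why:3, earth:2, build:2, mountain:1, always:1, sailor:1, with:1, meat:1, iron:1
Hapax count = 6; type count = 9.
Ratio = 6 / 9 = 0.67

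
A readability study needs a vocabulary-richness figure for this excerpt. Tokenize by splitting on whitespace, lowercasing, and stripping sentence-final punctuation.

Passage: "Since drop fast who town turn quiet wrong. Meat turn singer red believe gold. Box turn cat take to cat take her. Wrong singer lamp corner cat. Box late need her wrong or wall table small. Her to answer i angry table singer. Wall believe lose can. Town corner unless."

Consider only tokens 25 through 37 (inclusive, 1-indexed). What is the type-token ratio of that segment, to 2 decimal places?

0.92

Segment tokens 25–37: lamp, corner, cat, box, late, need, her, wrong, or, wall, table, small, her
Segment N = 13, segment V = 12.
TTR = 12 / 13 = 0.92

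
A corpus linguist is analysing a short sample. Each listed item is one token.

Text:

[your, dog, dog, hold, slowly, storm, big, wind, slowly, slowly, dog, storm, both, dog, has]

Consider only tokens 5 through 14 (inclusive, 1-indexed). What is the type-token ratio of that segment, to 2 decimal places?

Segment tokens 5–14: slowly, storm, big, wind, slowly, slowly, dog, storm, both, dog
Segment N = 10, segment V = 6.
TTR = 6 / 10 = 0.60

0.60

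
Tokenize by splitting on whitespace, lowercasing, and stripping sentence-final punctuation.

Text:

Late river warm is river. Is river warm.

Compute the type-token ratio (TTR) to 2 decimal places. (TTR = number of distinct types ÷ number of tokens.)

N = 8 tokens, V = 4 types.
TTR = V / N = 4 / 8 = 0.50

0.50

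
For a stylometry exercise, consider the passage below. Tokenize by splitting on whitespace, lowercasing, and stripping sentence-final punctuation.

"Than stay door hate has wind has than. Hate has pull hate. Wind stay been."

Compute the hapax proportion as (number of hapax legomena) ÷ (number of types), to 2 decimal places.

Frequencies: hate:3, has:3, than:2, stay:2, wind:2, door:1, pull:1, been:1
Hapax count = 3; type count = 8.
Ratio = 3 / 8 = 0.38

0.38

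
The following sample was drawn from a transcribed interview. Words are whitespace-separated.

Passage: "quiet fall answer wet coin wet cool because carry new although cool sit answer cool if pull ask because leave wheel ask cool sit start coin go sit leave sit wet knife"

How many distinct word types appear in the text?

Distinct types: {although, answer, ask, because, carry, coin, cool, fall, go, if, knife, leave, new, pull, quiet, sit, start, wet, wheel}
V = 19

19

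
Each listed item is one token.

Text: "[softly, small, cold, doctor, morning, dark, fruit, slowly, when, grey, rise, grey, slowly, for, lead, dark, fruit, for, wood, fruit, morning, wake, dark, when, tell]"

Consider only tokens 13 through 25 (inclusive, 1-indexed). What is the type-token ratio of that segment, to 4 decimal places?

0.7692

Segment tokens 13–25: slowly, for, lead, dark, fruit, for, wood, fruit, morning, wake, dark, when, tell
Segment N = 13, segment V = 10.
TTR = 10 / 13 = 0.7692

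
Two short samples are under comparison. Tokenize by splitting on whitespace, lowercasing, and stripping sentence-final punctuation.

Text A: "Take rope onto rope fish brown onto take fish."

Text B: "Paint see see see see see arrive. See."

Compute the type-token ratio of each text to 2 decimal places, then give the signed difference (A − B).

0.18

TTR(A) = 5/9 = 0.56
TTR(B) = 3/8 = 0.38
Difference = 0.56 − 0.38 = 0.18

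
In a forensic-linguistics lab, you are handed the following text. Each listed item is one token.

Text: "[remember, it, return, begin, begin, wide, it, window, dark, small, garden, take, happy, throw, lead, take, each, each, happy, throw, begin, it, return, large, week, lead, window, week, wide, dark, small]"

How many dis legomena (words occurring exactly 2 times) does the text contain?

Frequencies: it:3, begin:3, return:2, wide:2, window:2, dark:2, small:2, take:2, happy:2, throw:2, lead:2, each:2, week:2, remember:1, garden:1, large:1
Words with frequency 2: dark, each, happy, lead, return, small, take, throw, week, wide, window

11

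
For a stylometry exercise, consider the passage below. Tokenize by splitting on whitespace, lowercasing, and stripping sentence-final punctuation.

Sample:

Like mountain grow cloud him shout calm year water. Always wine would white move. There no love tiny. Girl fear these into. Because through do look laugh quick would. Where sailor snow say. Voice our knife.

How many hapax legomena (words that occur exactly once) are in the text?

Frequencies: would:2, like:1, mountain:1, grow:1, cloud:1, him:1, shout:1, calm:1, year:1, water:1, always:1, wine:1, white:1, move:1, there:1, no:1, love:1, tiny:1, girl:1, fear:1, … (15 more, each freq 1)
Hapax (freq=1): always, because, calm, cloud, do, fear, girl, grow, him, into, knife, laugh, like, look, love, mountain, move, no, our, quick, sailor, say, shout, snow, there, these, through, tiny, voice, water, where, white, wine, year

34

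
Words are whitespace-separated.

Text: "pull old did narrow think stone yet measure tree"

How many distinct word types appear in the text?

Distinct types: {did, measure, narrow, old, pull, stone, think, tree, yet}
V = 9

9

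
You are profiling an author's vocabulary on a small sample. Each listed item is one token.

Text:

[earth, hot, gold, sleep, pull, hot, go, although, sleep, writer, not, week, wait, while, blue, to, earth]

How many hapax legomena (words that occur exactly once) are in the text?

11

Frequencies: earth:2, hot:2, sleep:2, gold:1, pull:1, go:1, although:1, writer:1, not:1, week:1, wait:1, while:1, blue:1, to:1
Hapax (freq=1): although, blue, go, gold, not, pull, to, wait, week, while, writer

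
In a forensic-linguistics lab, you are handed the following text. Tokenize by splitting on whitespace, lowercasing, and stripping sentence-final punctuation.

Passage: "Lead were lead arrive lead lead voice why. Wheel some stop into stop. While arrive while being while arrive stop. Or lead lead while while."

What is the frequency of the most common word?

6

Frequencies: lead:6, while:5, arrive:3, stop:3, were:1, voice:1, why:1, wheel:1, some:1, into:1, being:1, or:1
Most common: 'lead' with frequency 6.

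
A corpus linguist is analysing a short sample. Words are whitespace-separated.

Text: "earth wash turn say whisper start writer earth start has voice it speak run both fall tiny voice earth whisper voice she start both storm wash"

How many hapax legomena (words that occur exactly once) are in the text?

Frequencies: earth:3, start:3, voice:3, wash:2, whisper:2, both:2, turn:1, say:1, writer:1, has:1, it:1, speak:1, run:1, fall:1, tiny:1, she:1, storm:1
Hapax (freq=1): fall, has, it, run, say, she, speak, storm, tiny, turn, writer

11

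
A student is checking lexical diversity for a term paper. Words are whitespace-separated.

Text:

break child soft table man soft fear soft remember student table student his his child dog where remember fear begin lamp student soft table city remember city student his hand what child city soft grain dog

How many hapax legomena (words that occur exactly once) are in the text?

Frequencies: soft:5, student:4, child:3, table:3, remember:3, his:3, city:3, fear:2, dog:2, break:1, man:1, where:1, begin:1, lamp:1, hand:1, what:1, grain:1
Hapax (freq=1): begin, break, grain, hand, lamp, man, what, where

8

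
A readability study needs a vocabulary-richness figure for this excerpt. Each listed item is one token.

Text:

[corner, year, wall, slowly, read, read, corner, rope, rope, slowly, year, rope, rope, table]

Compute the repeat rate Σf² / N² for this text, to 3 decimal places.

Frequencies: rope:4, corner:2, year:2, slowly:2, read:2, wall:1, table:1
Σf² = 34; N² = 196
Repeat rate = 34 / 196 = 0.173

0.173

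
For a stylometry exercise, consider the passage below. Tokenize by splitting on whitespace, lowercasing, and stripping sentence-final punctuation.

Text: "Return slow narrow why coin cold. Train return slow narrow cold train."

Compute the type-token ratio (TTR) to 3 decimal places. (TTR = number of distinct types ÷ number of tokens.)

N = 12 tokens, V = 7 types.
TTR = V / N = 7 / 12 = 0.583

0.583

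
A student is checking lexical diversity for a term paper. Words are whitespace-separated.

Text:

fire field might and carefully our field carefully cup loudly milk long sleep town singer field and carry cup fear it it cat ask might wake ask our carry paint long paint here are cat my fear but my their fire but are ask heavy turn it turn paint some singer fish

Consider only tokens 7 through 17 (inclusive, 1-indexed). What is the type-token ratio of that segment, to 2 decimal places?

0.91

Segment tokens 7–17: field, carefully, cup, loudly, milk, long, sleep, town, singer, field, and
Segment N = 11, segment V = 10.
TTR = 10 / 11 = 0.91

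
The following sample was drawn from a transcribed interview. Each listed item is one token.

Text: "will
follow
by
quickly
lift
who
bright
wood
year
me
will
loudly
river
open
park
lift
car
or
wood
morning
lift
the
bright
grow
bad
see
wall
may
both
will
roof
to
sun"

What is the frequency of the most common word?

3

Frequencies: will:3, lift:3, bright:2, wood:2, follow:1, by:1, quickly:1, who:1, year:1, me:1, loudly:1, river:1, open:1, park:1, car:1, or:1, morning:1, the:1, grow:1, bad:1, … (7 more, each freq 1)
Most common: 'will' with frequency 3.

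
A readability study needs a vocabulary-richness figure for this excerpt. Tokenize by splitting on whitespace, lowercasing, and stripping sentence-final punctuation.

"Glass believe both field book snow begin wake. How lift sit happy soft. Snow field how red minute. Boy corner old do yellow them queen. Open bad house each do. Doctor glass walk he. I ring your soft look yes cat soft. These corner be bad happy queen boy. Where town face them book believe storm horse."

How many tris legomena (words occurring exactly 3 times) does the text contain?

1

Frequencies: soft:3, glass:2, believe:2, field:2, book:2, snow:2, how:2, happy:2, boy:2, corner:2, do:2, them:2, queen:2, bad:2, both:1, begin:1, wake:1, lift:1, sit:1, red:1, … (22 more, each freq 1)
Words with frequency 3: soft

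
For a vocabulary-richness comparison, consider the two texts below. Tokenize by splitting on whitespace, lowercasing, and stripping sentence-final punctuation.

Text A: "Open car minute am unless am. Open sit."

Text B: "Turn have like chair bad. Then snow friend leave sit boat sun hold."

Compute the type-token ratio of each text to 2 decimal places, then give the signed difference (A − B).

TTR(A) = 6/8 = 0.75
TTR(B) = 13/13 = 1.00
Difference = 0.75 − 1.00 = -0.25

-0.25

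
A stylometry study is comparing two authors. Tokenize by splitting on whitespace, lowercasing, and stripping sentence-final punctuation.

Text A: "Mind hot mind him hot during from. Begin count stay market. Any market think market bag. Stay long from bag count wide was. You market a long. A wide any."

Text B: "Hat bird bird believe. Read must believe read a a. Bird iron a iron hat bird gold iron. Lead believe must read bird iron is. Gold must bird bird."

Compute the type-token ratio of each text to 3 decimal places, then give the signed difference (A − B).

0.222

TTR(A) = 17/30 = 0.567
TTR(B) = 10/29 = 0.345
Difference = 0.567 − 0.345 = 0.222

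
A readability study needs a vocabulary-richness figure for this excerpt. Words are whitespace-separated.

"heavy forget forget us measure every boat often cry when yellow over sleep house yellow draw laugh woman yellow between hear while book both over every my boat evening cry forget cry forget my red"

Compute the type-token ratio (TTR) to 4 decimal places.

0.6857

N = 35 tokens, V = 24 types.
TTR = V / N = 24 / 35 = 0.6857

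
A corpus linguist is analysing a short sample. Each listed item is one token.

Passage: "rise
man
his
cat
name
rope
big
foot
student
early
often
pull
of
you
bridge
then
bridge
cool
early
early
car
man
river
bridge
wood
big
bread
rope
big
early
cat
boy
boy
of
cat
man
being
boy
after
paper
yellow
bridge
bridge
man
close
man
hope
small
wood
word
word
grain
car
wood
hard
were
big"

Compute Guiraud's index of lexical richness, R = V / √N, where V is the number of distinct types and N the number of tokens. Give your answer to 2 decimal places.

4.37

N = 57, V = 33.
√N = 7.549834
R = 33 / 7.549834 = 4.37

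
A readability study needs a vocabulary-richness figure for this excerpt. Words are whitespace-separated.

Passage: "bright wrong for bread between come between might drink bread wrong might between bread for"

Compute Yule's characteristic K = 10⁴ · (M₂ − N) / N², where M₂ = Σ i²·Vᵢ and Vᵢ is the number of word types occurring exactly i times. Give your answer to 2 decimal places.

Frequencies: bread:3, between:3, wrong:2, for:2, might:2, bright:1, come:1, drink:1
N = 15. Frequency spectrum: V_1=3, V_2=3, V_3=2
M₂ = 1²·3 + 2²·3 + 3²·2 = 33
K = 10000 × (33 − 15) / 15² = 800.00

800.00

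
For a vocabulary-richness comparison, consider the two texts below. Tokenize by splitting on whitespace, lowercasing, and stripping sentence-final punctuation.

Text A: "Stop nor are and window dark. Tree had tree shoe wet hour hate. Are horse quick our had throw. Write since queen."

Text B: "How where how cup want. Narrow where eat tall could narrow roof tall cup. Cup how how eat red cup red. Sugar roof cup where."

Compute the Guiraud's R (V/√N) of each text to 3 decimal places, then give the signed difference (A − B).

1.851

A: V=19, N=22, R=4.051
B: V=11, N=25, R=2.200
Difference = 4.051 − 2.200 = 1.851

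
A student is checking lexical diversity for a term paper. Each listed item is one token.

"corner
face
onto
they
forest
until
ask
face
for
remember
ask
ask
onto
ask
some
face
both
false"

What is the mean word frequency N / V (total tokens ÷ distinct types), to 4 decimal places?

1.5000

N = 18 tokens, V = 12 types.
Mean frequency = N / V = 18 / 12 = 1.5000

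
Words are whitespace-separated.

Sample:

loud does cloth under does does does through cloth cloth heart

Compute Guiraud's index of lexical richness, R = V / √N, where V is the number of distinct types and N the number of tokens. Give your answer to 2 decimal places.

1.81

N = 11, V = 6.
√N = 3.316625
R = 6 / 3.316625 = 1.81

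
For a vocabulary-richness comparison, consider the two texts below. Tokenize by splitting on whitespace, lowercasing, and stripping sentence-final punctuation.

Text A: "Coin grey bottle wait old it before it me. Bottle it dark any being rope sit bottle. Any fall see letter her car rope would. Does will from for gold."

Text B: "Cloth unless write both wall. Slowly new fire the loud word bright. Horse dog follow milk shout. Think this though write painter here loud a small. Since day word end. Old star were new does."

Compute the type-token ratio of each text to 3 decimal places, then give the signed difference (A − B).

TTR(A) = 24/30 = 0.800
TTR(B) = 31/35 = 0.886
Difference = 0.800 − 0.886 = -0.086

-0.086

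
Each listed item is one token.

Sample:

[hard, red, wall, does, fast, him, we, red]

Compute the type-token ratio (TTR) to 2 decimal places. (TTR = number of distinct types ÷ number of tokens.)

0.88

N = 8 tokens, V = 7 types.
TTR = V / N = 7 / 8 = 0.88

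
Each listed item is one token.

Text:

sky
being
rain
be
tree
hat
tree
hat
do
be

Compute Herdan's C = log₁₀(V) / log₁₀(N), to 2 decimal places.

N = 10, V = 7.
log₁₀(V) = 0.845098, log₁₀(N) = 1.000000
C = 0.845098 / 1.000000 = 0.85

0.85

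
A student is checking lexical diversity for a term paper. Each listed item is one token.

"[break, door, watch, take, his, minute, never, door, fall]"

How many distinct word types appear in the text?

8

Distinct types: {break, door, fall, his, minute, never, take, watch}
V = 8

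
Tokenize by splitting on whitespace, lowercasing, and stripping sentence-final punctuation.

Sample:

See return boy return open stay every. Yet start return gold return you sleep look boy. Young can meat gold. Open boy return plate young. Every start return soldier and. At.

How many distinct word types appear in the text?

19

Distinct types: {and, at, boy, can, every, gold, look, meat, open, plate, return, see, sleep, soldier, start, stay, yet, you, young}
V = 19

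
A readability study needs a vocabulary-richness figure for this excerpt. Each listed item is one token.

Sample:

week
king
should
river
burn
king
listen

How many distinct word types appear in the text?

6

Distinct types: {burn, king, listen, river, should, week}
V = 6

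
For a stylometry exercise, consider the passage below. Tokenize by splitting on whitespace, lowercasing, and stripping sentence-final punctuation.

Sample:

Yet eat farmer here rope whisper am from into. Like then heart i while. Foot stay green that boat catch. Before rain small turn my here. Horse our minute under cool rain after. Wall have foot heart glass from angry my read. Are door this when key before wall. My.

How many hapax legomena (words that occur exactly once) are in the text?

33

Frequencies: my:3, here:2, from:2, heart:2, foot:2, before:2, rain:2, wall:2, yet:1, eat:1, farmer:1, rope:1, whisper:1, am:1, into:1, like:1, then:1, i:1, while:1, stay:1, … (21 more, each freq 1)
Hapax (freq=1): after, am, angry, are, boat, catch, cool, door, eat, farmer, glass, green, have, horse, i, into, key, like, minute, our, read, rope, small, stay, that, then, this, turn, under, when, while, whisper, yet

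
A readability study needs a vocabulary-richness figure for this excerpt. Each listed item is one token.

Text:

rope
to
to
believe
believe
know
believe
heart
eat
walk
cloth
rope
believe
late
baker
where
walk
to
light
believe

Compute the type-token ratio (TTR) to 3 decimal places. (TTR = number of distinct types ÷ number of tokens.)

N = 20 tokens, V = 12 types.
TTR = V / N = 12 / 20 = 0.600

0.600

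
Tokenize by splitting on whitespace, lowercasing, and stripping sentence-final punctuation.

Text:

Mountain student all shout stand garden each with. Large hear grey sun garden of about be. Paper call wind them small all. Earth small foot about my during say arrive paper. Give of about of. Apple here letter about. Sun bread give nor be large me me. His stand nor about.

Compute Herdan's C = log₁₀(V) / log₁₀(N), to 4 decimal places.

0.8969

N = 51, V = 34.
log₁₀(V) = 1.531479, log₁₀(N) = 1.707570
C = 1.531479 / 1.707570 = 0.8969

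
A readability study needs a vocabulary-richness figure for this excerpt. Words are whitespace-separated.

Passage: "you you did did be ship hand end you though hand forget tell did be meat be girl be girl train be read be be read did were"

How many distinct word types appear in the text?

Distinct types: {be, did, end, forget, girl, hand, meat, read, ship, tell, though, train, were, you}
V = 14

14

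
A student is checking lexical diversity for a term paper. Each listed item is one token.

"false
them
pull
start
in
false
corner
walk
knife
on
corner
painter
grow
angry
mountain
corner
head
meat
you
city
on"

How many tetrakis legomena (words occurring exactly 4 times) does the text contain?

0

Frequencies: corner:3, false:2, on:2, them:1, pull:1, start:1, in:1, walk:1, knife:1, painter:1, grow:1, angry:1, mountain:1, head:1, meat:1, you:1, city:1
Words with frequency 4: (none)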